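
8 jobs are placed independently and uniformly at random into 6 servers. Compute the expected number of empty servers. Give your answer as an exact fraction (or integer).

Let Xⱼ=1 if server j is empty. P(Xⱼ=1) = ((6-1)/6)^8 = 390625/1679616.
By linearity, E[#empty] = 6·390625/1679616 = 390625/279936.

390625/279936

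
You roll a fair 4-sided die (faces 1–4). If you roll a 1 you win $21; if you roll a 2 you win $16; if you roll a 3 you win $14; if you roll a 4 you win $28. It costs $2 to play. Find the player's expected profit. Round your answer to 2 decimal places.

$17.75

E[payout] = (1/4)·14 + (1/4)·16 + (1/4)·21 + (1/4)·28 = 79/4
Expected profit = 79/4 − 2 = 71/4 ≈ $17.75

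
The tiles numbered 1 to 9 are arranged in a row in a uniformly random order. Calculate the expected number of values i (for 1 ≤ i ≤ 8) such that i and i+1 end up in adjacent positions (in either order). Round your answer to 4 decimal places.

1.7778

For each i ∈ {1,…,8}, let Xᵢ = 1 if i and i+1 are adjacent. P(Xᵢ=1) = 2·(9−1)!/9! = 2/9.
By linearity, E[ΣXᵢ] = (8)·(2/9) = 16/9.
≈ 1.7778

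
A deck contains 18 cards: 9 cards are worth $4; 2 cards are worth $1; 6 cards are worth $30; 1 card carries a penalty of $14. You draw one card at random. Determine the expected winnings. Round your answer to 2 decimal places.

$11.33

E[payout] = (9/18)·4 + (2/18)·1 + (6/18)·30 + (1/18)·(-14) = 34/3
≈ $11.33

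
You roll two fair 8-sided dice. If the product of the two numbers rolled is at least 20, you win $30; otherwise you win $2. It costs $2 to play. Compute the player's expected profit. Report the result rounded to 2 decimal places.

$12.25

E[payout] = (9/16)·2 + (7/16)·30 = 57/4
Expected profit = 57/4 − 2 = 49/4 ≈ $12.25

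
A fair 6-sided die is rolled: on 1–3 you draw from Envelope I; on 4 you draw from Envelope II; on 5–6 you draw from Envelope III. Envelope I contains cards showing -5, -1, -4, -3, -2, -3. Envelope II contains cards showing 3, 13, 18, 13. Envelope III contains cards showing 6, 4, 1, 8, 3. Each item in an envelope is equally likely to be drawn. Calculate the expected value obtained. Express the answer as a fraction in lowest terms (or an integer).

77/40

E[X | Envelope I] = (-5 − 1 − 4 − 3 − 2 − 3)/6 = -3
E[X | Envelope II] = (3 + 13 + 18 + 13)/4 = 47/4
E[X | Envelope III] = (6 + 4 + 1 + 8 + 3)/5 = 22/5
E[X] = (1/2)·(-3) + (1/6)·47/4 + (1/3)·22/5 = 77/40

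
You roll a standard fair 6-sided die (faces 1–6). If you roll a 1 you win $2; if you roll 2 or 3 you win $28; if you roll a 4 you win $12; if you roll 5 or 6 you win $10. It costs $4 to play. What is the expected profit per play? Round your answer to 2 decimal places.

$11.00

E[payout] = (1/6)·2 + (1/3)·10 + (1/6)·12 + (1/3)·28 = 15
Expected profit = 15 − 4 = 11 ≈ $11.00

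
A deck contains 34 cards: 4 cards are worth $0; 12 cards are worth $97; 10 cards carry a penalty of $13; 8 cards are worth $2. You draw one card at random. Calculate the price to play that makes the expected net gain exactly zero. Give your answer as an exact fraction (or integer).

525/17 dollars

E[payout] = (4/34)·0 + (12/34)·97 + (10/34)·(-13) + (8/34)·2 = 525/17
Fair fee = E[payout] = 525/17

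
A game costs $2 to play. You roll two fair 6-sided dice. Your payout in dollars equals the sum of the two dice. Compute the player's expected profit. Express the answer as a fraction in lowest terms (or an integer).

$5

Distribution of the sum of the two dice: 2 w.p. 1/36, 3 w.p. 1/18, 4 w.p. 1/12, 5 w.p. 1/9, 6 w.p. 5/36, 7 w.p. 1/6, …
E[payout] = (1/36)·2 + (1/18)·3 + (1/12)·4 + (1/9)·5 + (5/36)·6 + (1/6)·7 + (5/36)·8 + (1/9)·9 + (1/12)·10 + (1/18)·11 + (1/36)·12 = 7
Expected profit = 7 − 2 = 5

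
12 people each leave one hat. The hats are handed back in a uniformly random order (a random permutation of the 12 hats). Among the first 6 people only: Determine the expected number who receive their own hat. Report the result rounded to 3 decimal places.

Let Xᵢ = 1 if person i gets their own hat. For each i, P(Xᵢ=1) = 1/12.
By linearity of expectation, E[X₁+…+X_6] = 6·(1/12) = 1/2.
≈ 0.500

0.500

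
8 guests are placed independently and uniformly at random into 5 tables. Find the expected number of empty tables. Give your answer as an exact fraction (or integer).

65536/78125

Let Xⱼ=1 if table j is empty. P(Xⱼ=1) = ((5-1)/5)^8 = 65536/390625.
By linearity, E[#empty] = 5·65536/390625 = 65536/78125.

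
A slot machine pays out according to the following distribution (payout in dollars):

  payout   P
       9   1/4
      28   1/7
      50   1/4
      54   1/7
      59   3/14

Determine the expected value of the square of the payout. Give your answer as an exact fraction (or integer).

E[X²] = (1/4)·81 + (1/7)·784 + (1/4)·2500 + (1/7)·2916 + (3/14)·3481
     = 7679/4

7679/4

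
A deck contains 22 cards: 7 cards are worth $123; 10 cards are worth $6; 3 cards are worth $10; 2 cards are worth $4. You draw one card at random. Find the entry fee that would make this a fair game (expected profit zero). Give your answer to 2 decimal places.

$43.59

E[payout] = (7/22)·123 + (10/22)·6 + (3/22)·10 + (2/22)·4 = 959/22
Fair fee = E[payout] = 959/22 ≈ $43.59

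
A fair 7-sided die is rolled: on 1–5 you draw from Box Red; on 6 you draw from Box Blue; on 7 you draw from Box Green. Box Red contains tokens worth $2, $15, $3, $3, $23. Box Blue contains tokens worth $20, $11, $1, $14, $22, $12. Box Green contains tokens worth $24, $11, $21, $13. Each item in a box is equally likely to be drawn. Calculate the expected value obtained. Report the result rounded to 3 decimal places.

E[X | Box Red] = (2 + 15 + 3 + 3 + 23)/5 = 46/5
E[X | Box Blue] = (20 + 11 + 1 + 14 + 22 + 12)/6 = 40/3
E[X | Box Green] = (24 + 11 + 21 + 13)/4 = 69/4
E[X] = (5/7)·46/5 + (1/7)·40/3 + (1/7)·69/4 = 919/84 ≈ 10.940

$10.940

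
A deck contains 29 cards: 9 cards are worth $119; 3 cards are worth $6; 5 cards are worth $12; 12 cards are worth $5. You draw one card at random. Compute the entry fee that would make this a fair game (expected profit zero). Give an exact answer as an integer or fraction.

E[payout] = (9/29)·119 + (3/29)·6 + (5/29)·12 + (12/29)·5 = 1209/29
Fair fee = E[payout] = 1209/29

1209/29 dollars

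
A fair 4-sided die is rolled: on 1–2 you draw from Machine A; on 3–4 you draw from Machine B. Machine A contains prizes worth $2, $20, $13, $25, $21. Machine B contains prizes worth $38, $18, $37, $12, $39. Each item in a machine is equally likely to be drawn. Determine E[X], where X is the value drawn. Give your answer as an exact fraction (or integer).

E[X | Machine A] = (2 + 20 + 13 + 25 + 21)/5 = 81/5
E[X | Machine B] = (38 + 18 + 37 + 12 + 39)/5 = 144/5
E[X] = (1/2)·81/5 + (1/2)·144/5 = 45/2

45/2 dollars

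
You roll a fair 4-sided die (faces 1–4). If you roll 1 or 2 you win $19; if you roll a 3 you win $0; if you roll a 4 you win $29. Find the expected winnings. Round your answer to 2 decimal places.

$16.75

E[payout] = (1/4)·0 + (1/2)·19 + (1/4)·29 = 67/4
≈ $16.75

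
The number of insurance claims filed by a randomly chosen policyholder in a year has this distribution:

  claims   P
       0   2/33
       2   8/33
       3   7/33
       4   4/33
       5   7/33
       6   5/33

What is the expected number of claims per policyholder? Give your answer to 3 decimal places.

3.576

E[X] = (2/33)·0 + (8/33)·2 + (7/33)·3 + (4/33)·4 + (7/33)·5 + (5/33)·6
     = 118/33 ≈ 3.576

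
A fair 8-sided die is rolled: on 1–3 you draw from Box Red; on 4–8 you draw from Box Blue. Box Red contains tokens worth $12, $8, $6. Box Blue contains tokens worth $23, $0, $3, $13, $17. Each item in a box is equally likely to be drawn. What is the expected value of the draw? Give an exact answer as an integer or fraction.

41/4 dollars

E[X | Box Red] = (12 + 8 + 6)/3 = 26/3
E[X | Box Blue] = (23 + 0 + 3 + 13 + 17)/5 = 56/5
E[X] = (3/8)·26/3 + (5/8)·56/5 = 41/4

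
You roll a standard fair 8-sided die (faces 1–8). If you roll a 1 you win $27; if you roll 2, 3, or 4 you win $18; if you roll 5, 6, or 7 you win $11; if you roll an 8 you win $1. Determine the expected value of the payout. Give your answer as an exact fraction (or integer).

E[payout] = (1/8)·1 + (3/8)·11 + (3/8)·18 + (1/8)·27 = 115/8

115/8 dollars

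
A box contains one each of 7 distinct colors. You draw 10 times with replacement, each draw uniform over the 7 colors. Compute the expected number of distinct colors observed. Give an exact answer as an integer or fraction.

Let Xⱼ=1 if type j appears at least once. P(Xⱼ=1) = 1 − ((7−1)/7)^10 = 222009073/282475249.
E[#distinct] = 7·222009073/282475249 = 222009073/40353607.

222009073/40353607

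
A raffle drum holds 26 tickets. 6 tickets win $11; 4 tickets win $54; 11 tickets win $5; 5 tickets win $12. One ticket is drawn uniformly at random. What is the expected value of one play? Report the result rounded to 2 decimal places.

E[payout] = (6/26)·11 + (4/26)·54 + (11/26)·5 + (5/26)·12 = 397/26
≈ $15.27

$15.27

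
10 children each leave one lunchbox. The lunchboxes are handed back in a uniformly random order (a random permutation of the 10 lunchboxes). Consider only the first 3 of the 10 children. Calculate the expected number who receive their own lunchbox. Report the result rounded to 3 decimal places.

Let Xᵢ = 1 if person i gets their own lunchbox. For each i, P(Xᵢ=1) = 1/10.
By linearity of expectation, E[X₁+…+X_3] = 3·(1/10) = 3/10.
≈ 0.300

0.300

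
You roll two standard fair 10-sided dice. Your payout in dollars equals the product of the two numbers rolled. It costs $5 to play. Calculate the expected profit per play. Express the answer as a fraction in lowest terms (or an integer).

Distribution of the product of the two numbers rolled: 1 w.p. 1/100, 2 w.p. 1/50, 3 w.p. 1/50, 4 w.p. 3/100, 5 w.p. 1/50, 6 w.p. 1/25, …
E[payout] = (1/100)·1 + (1/50)·2 + (1/50)·3 + (3/100)·4 + (1/50)·5 + (1/25)·6 + (1/50)·7 + (1/25)·8 + (3/100)·9 + (1/25)·10 + (1/25)·12 + (1/50)·14 + (1/50)·15 + (3/100)·16 + (1/25)·18 + (1/25)·20 + (1/50)·21 + (1/25)·24 + (1/100)·25 + (1/50)·27 + (1/50)·28 + (1/25)·30 + (1/50)·32 + (1/50)·35 + (3/100)·36 + (1/25)·40 + (1/50)·42 + (1/50)·45 + (1/50)·48 + (1/100)·49 + (1/50)·50 + (1/50)·54 + (1/50)·56 + (1/50)·60 + (1/50)·63 + (1/100)·64 + (1/50)·70 + (1/50)·72 + (1/50)·80 + (1/100)·81 + (1/50)·90 + (1/100)·100 = 121/4
Expected profit = 121/4 − 5 = 101/4

101/4 dollars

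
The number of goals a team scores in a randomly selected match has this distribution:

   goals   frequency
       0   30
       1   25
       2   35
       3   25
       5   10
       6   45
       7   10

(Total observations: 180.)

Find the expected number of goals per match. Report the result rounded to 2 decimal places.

3.11

Total = 180, so P(goals=0) = 30/180, etc.
E[X] = (1/6)·0 + (5/36)·1 + (7/36)·2 + (5/36)·3 + (1/18)·5 + (1/4)·6 + (1/18)·7
     = 28/9 ≈ 3.11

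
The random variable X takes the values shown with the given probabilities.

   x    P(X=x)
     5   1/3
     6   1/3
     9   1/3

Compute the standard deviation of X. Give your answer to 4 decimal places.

1.6997

E[X] = 20/3, E[X²] = 142/3
Var(X) = E[X²] − (E[X])² = 142/3 − 400/9 = 26/9
SD(X) = √(26/9) ≈ 1.6997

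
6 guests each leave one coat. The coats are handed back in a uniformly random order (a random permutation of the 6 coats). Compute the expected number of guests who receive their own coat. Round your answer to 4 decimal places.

1.0000

Let Xᵢ = 1 if person i gets their own coat. For each i, P(Xᵢ=1) = 1/6.
By linearity of expectation, E[X₁+…+X_6] = 6·(1/6) = 1.
≈ 1.0000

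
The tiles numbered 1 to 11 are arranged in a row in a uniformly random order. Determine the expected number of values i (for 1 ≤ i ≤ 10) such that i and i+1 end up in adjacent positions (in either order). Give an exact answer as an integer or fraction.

For each i ∈ {1,…,10}, let Xᵢ = 1 if i and i+1 are adjacent. P(Xᵢ=1) = 2·(11−1)!/11! = 2/11.
By linearity, E[ΣXᵢ] = (10)·(2/11) = 20/11.

20/11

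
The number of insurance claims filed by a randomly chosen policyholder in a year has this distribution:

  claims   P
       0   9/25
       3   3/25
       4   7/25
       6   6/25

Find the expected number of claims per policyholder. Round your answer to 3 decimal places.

E[X] = (9/25)·0 + (3/25)·3 + (7/25)·4 + (6/25)·6
     = 73/25 ≈ 2.920

2.920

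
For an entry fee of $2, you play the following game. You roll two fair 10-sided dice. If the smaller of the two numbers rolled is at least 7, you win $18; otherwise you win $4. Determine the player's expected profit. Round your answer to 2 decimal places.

E[payout] = (21/25)·4 + (4/25)·18 = 156/25
Expected profit = 156/25 − 2 = 106/25 ≈ $4.24

$4.24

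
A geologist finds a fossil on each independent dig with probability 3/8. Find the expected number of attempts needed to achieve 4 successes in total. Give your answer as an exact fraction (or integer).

By linearity (sum of 4 independent geometric waits), E[trials] = 4/p = 4/(3/8) = 32/3.

32/3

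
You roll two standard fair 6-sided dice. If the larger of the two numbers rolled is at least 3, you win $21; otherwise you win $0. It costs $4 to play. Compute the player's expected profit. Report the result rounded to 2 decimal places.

$14.67

E[payout] = (1/9)·0 + (8/9)·21 = 56/3
Expected profit = 56/3 − 4 = 44/3 ≈ $14.67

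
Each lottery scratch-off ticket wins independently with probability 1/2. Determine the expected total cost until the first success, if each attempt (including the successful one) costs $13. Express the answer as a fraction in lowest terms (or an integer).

$26

E[#attempts] = 1/p = 2; E[cost] = 13·2 = 26.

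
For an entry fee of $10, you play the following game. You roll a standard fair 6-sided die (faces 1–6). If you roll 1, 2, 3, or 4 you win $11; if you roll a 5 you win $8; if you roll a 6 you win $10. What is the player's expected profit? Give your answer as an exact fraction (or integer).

1/3 dollars

E[payout] = (1/6)·8 + (1/6)·10 + (2/3)·11 = 31/3
Expected profit = 31/3 − 10 = 1/3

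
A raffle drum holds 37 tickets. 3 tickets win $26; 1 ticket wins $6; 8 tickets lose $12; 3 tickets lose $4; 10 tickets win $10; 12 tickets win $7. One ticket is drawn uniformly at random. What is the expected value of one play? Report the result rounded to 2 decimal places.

$4.32

E[payout] = (3/37)·26 + (1/37)·6 + (8/37)·(-12) + (3/37)·(-4) + (10/37)·10 + (12/37)·7 = 160/37
≈ $4.32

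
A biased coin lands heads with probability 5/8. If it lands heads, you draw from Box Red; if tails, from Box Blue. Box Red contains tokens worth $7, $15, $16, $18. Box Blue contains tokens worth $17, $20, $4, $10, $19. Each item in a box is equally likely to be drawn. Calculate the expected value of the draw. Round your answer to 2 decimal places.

E[X | Box Red] = (7 + 15 + 16 + 18)/4 = 14
E[X | Box Blue] = (17 + 20 + 4 + 10 + 19)/5 = 14
E[X] = (5/8)·14 + (3/8)·14 = 14 ≈ 14.00

$14.00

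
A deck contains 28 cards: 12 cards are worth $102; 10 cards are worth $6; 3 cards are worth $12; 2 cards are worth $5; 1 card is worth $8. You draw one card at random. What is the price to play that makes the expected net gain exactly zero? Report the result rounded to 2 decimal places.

$47.79

E[payout] = (12/28)·102 + (10/28)·6 + (3/28)·12 + (2/28)·5 + (1/28)·8 = 669/14
Fair fee = E[payout] = 669/14 ≈ $47.79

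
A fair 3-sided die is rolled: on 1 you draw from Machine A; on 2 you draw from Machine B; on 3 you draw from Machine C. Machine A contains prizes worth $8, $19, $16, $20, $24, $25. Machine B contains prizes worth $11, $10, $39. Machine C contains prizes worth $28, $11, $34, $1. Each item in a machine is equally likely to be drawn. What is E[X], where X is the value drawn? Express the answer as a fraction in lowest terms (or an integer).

E[X | Machine A] = (8 + 19 + 16 + 20 + 24 + 25)/6 = 56/3
E[X | Machine B] = (11 + 10 + 39)/3 = 20
E[X | Machine C] = (28 + 11 + 34 + 1)/4 = 37/2
E[X] = (1/3)·56/3 + (1/3)·20 + (1/3)·37/2 = 343/18

343/18 dollars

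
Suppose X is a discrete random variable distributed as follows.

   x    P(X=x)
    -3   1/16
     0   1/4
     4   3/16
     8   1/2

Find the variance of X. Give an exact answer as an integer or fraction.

3775/256

E[X] = (1/16)·(-3) + (1/4)·0 + (3/16)·4 + (1/2)·8 = 73/16
E[X²] = (1/16)·9 + (1/4)·0 + (3/16)·16 + (1/2)·64 = 569/16
Var(X) = 569/16 − (73/16)² = 3775/256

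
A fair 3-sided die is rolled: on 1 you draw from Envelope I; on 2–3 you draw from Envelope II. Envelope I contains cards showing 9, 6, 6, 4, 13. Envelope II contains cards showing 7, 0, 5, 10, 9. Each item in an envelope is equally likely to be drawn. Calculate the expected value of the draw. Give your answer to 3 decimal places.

6.667

E[X | Envelope I] = (9 + 6 + 6 + 4 + 13)/5 = 38/5
E[X | Envelope II] = (7 + 0 + 5 + 10 + 9)/5 = 31/5
E[X] = (1/3)·38/5 + (2/3)·31/5 = 20/3 ≈ 6.667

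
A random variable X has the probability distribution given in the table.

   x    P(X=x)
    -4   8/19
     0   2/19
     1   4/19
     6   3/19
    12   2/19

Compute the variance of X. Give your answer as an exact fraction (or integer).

E[X] = (8/19)·(-4) + (2/19)·0 + (4/19)·1 + (3/19)·6 + (2/19)·12 = 14/19
E[X²] = (8/19)·16 + (2/19)·0 + (4/19)·1 + (3/19)·36 + (2/19)·144 = 528/19
Var(X) = 528/19 − (14/19)² = 9836/361

9836/361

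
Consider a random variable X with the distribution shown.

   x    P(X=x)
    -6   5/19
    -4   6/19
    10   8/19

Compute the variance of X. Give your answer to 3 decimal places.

E[X] = (5/19)·(-6) + (6/19)·(-4) + (8/19)·10 = 26/19
E[X²] = (5/19)·36 + (6/19)·16 + (8/19)·100 = 1076/19
Var(X) = 1076/19 − (26/19)² = 19768/361 ≈ 54.759

54.759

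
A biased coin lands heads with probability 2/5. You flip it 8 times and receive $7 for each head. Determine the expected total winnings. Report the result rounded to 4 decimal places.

$22.4000

E[#heads] = 8·2/5 = 16/5 (linearity over flips).
E[winnings] = 7·16/5 = 112/5.
≈ 22.4000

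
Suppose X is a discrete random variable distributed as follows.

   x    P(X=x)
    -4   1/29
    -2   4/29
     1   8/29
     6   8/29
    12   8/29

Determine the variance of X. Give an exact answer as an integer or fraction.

23320/841

E[X] = (1/29)·(-4) + (4/29)·(-2) + (8/29)·1 + (8/29)·6 + (8/29)·12 = 140/29
E[X²] = (1/29)·16 + (4/29)·4 + (8/29)·1 + (8/29)·36 + (8/29)·144 = 1480/29
Var(X) = 1480/29 − (140/29)² = 23320/841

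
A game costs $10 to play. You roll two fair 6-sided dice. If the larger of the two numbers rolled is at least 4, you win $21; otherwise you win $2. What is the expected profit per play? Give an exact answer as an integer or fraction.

25/4 dollars

E[payout] = (1/4)·2 + (3/4)·21 = 65/4
Expected profit = 65/4 − 10 = 25/4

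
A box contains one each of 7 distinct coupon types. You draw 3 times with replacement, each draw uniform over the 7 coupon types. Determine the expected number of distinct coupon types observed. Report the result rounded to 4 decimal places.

2.5918

Let Xⱼ=1 if type j appears at least once. P(Xⱼ=1) = 1 − ((7−1)/7)^3 = 127/343.
E[#distinct] = 7·127/343 = 127/49.
≈ 2.5918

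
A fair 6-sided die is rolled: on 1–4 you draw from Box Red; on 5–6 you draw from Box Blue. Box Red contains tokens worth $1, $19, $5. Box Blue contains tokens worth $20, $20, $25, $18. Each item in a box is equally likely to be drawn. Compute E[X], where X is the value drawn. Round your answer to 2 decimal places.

$12.47

E[X | Box Red] = (1 + 19 + 5)/3 = 25/3
E[X | Box Blue] = (20 + 20 + 25 + 18)/4 = 83/4
E[X] = (2/3)·25/3 + (1/3)·83/4 = 449/36 ≈ 12.47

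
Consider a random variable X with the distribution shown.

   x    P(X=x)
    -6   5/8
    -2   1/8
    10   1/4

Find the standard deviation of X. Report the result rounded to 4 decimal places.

E[X] = -3/2, E[X²] = 48
Var(X) = E[X²] − (E[X])² = 48 − 9/4 = 183/4
SD(X) = √(183/4) ≈ 6.7639

6.7639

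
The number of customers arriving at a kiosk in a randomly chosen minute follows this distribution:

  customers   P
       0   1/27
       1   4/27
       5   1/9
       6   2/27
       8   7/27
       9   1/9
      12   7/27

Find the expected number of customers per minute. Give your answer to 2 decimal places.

7.33

E[X] = (1/27)·0 + (4/27)·1 + (1/9)·5 + (2/27)·6 + (7/27)·8 + (1/9)·9 + (7/27)·12
     = 22/3 ≈ 7.33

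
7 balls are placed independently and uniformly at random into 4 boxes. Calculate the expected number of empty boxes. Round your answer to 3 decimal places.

Let Xⱼ=1 if box j is empty. P(Xⱼ=1) = ((4-1)/4)^7 = 2187/16384.
By linearity, E[#empty] = 4·2187/16384 = 2187/4096.
≈ 0.534

0.534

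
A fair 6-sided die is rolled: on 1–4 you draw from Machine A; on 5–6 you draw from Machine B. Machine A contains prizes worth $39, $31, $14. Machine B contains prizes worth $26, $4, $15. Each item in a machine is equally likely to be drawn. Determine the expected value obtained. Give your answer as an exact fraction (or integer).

71/3 dollars

E[X | Machine A] = (39 + 31 + 14)/3 = 28
E[X | Machine B] = (26 + 4 + 15)/3 = 15
E[X] = (2/3)·28 + (1/3)·15 = 71/3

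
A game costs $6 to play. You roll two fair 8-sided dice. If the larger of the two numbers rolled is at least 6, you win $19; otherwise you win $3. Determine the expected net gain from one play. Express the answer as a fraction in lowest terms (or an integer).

27/4 dollars

E[payout] = (25/64)·3 + (39/64)·19 = 51/4
Expected profit = 51/4 − 6 = 27/4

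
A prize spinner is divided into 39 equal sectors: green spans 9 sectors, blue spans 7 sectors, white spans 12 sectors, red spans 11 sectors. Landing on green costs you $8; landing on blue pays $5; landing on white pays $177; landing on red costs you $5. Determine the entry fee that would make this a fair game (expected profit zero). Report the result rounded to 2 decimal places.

$52.10

E[payout] = (9/39)·(-8) + (7/39)·5 + (12/39)·177 + (11/39)·(-5) = 2032/39
Fair fee = E[payout] = 2032/39 ≈ $52.10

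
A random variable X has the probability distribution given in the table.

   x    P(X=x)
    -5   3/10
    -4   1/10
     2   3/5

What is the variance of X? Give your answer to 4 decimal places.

11.0100

E[X] = (3/10)·(-5) + (1/10)·(-4) + (3/5)·2 = -7/10
E[X²] = (3/10)·25 + (1/10)·16 + (3/5)·4 = 23/2
Var(X) = 23/2 − (-7/10)² = 1101/100 ≈ 11.0100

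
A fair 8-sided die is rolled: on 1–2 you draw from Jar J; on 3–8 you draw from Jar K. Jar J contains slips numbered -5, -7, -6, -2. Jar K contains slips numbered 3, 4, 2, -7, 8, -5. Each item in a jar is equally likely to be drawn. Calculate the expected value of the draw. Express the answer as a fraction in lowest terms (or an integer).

-5/8

E[X | Jar J] = (-5 − 7 − 6 − 2)/4 = -5
E[X | Jar K] = (3 + 4 + 2 − 7 + 8 − 5)/6 = 5/6
E[X] = (1/4)·(-5) + (3/4)·5/6 = -5/8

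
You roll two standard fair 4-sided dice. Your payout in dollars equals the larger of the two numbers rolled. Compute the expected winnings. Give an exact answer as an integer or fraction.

Distribution of the larger of the two numbers rolled: 1 w.p. 1/16, 2 w.p. 3/16, 3 w.p. 5/16, 4 w.p. 7/16
E[payout] = (1/16)·1 + (3/16)·2 + (5/16)·3 + (7/16)·4 = 25/8

25/8 dollars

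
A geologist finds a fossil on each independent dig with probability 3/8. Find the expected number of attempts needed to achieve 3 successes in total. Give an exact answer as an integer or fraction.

8

By linearity (sum of 3 independent geometric waits), E[trials] = 3/p = 3/(3/8) = 8.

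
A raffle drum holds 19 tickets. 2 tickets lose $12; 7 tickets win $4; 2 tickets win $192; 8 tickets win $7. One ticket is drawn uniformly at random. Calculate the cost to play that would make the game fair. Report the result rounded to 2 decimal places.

E[payout] = (2/19)·(-12) + (7/19)·4 + (2/19)·192 + (8/19)·7 = 444/19
Fair fee = E[payout] = 444/19 ≈ $23.37

$23.37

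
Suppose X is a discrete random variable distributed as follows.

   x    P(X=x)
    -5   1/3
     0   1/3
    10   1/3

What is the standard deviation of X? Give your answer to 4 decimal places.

E[X] = 5/3, E[X²] = 125/3
Var(X) = E[X²] − (E[X])² = 125/3 − 25/9 = 350/9
SD(X) = √(350/9) ≈ 6.2361

6.2361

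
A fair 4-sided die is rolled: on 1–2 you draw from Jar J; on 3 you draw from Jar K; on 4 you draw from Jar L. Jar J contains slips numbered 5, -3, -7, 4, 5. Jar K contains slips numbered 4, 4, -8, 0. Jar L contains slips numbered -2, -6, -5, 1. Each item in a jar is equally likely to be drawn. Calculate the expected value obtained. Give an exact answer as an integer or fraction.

E[X | Jar J] = (5 − 3 − 7 + 4 + 5)/5 = 4/5
E[X | Jar K] = (4 + 4 − 8 + 0)/4 = 0
E[X | Jar L] = (-2 − 6 − 5 + 1)/4 = -3
E[X] = (1/2)·4/5 + (1/4)·0 + (1/4)·(-3) = -7/20

-7/20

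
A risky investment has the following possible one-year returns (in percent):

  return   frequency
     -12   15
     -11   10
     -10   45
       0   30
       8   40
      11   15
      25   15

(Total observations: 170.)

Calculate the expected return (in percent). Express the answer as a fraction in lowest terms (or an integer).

Total = 170, so P(return=-12) = 15/170, etc.
E[X] = (3/34)·(-12) + (1/17)·(-11) + (9/34)·(-10) + (3/17)·0 + (4/17)·8 + (3/34)·11 + (3/34)·25
     = 12/17

12/17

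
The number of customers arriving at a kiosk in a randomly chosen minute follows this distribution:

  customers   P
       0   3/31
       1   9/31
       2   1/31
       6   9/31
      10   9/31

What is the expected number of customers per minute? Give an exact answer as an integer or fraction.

5

E[X] = (3/31)·0 + (9/31)·1 + (1/31)·2 + (9/31)·6 + (9/31)·10
     = 5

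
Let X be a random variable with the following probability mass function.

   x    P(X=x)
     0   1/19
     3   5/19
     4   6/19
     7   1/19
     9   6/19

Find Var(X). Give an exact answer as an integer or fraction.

2844/361

E[X] = (1/19)·0 + (5/19)·3 + (6/19)·4 + (1/19)·7 + (6/19)·9 = 100/19
E[X²] = (1/19)·0 + (5/19)·9 + (6/19)·16 + (1/19)·49 + (6/19)·81 = 676/19
Var(X) = 676/19 − (100/19)² = 2844/361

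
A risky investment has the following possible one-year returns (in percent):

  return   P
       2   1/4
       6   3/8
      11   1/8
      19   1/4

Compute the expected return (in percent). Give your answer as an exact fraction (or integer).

E[X] = (1/4)·2 + (3/8)·6 + (1/8)·11 + (1/4)·19
     = 71/8

71/8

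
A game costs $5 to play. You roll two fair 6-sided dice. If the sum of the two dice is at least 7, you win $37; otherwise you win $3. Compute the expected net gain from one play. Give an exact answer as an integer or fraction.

107/6 dollars

E[payout] = (5/12)·3 + (7/12)·37 = 137/6
Expected profit = 137/6 − 5 = 107/6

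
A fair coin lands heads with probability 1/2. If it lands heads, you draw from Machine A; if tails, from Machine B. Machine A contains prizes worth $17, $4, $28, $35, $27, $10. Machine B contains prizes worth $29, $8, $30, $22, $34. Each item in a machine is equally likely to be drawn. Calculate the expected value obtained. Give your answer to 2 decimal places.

$22.38

E[X | Machine A] = (17 + 4 + 28 + 35 + 27 + 10)/6 = 121/6
E[X | Machine B] = (29 + 8 + 30 + 22 + 34)/5 = 123/5
E[X] = (1/2)·121/6 + (1/2)·123/5 = 1343/60 ≈ 22.38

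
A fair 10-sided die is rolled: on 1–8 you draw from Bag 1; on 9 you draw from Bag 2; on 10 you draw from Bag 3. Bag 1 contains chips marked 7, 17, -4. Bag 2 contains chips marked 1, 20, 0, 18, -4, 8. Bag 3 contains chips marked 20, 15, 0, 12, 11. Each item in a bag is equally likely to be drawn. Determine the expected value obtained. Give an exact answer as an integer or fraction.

E[X | Bag 1] = (7 + 17 − 4)/3 = 20/3
E[X | Bag 2] = (1 + 20 + 0 + 18 − 4 + 8)/6 = 43/6
E[X | Bag 3] = (20 + 15 + 0 + 12 + 11)/5 = 58/5
E[X] = (4/5)·20/3 + (1/10)·43/6 + (1/10)·58/5 = 721/100

721/100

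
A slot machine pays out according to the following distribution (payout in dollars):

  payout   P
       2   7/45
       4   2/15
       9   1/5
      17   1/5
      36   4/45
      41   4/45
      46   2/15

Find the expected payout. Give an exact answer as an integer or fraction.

856/45 dollars

E[X] = (7/45)·2 + (2/15)·4 + (1/5)·9 + (1/5)·17 + (4/45)·36 + (4/45)·41 + (2/15)·46
     = 856/45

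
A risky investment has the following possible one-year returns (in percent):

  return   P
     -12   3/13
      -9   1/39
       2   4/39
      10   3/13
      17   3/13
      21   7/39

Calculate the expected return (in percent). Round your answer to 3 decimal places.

E[X] = (3/13)·(-12) + (1/39)·(-9) + (4/39)·2 + (3/13)·10 + (3/13)·17 + (7/39)·21
     = 281/39 ≈ 7.205

7.205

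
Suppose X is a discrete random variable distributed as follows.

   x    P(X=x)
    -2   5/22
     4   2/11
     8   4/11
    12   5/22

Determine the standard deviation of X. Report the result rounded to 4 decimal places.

E[X] = 65/11, E[X²] = 658/11
Var(X) = E[X²] − (E[X])² = 658/11 − 4225/121 = 3013/121
SD(X) = √(3013/121) ≈ 4.9901

4.9901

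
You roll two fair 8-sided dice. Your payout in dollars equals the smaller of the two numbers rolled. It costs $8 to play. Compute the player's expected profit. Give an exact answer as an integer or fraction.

-77/16 dollars

Distribution of the smaller of the two numbers rolled: 1 w.p. 15/64, 2 w.p. 13/64, 3 w.p. 11/64, 4 w.p. 9/64, 5 w.p. 7/64, 6 w.p. 5/64, …
E[payout] = (15/64)·1 + (13/64)·2 + (11/64)·3 + (9/64)·4 + (7/64)·5 + (5/64)·6 + (3/64)·7 + (1/64)·8 = 51/16
Expected profit = 51/16 − 8 = -77/16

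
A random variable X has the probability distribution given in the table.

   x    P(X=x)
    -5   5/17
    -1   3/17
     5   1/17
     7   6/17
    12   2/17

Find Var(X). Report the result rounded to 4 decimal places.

36.8374

E[X] = (5/17)·(-5) + (3/17)·(-1) + (1/17)·5 + (6/17)·7 + (2/17)·12 = 43/17
E[X²] = (5/17)·25 + (3/17)·1 + (1/17)·25 + (6/17)·49 + (2/17)·144 = 735/17
Var(X) = 735/17 − (43/17)² = 10646/289 ≈ 36.8374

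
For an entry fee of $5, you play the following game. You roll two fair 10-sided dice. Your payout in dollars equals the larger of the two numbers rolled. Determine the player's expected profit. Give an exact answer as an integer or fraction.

Distribution of the larger of the two numbers rolled: 1 w.p. 1/100, 2 w.p. 3/100, 3 w.p. 1/20, 4 w.p. 7/100, 5 w.p. 9/100, 6 w.p. 11/100, …
E[payout] = (1/100)·1 + (3/100)·2 + (1/20)·3 + (7/100)·4 + (9/100)·5 + (11/100)·6 + (13/100)·7 + (3/20)·8 + (17/100)·9 + (19/100)·10 = 143/20
Expected profit = 143/20 − 5 = 43/20

43/20 dollars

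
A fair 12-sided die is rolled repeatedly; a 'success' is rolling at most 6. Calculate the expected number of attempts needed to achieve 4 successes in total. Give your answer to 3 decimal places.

8.000

By linearity (sum of 4 independent geometric waits), E[trials] = 4/p = 4/(1/2) = 8.
≈ 8.000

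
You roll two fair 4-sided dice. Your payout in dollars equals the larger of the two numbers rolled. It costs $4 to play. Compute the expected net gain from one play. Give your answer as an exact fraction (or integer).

Distribution of the larger of the two numbers rolled: 1 w.p. 1/16, 2 w.p. 3/16, 3 w.p. 5/16, 4 w.p. 7/16
E[payout] = (1/16)·1 + (3/16)·2 + (5/16)·3 + (7/16)·4 = 25/8
Expected profit = 25/8 − 4 = -7/8

-7/8 dollars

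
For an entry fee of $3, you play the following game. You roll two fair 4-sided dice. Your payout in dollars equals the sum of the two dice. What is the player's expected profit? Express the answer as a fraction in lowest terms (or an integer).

$2

Distribution of the sum of the two dice: 2 w.p. 1/16, 3 w.p. 1/8, 4 w.p. 3/16, 5 w.p. 1/4, 6 w.p. 3/16, 7 w.p. 1/8, …
E[payout] = (1/16)·2 + (1/8)·3 + (3/16)·4 + (1/4)·5 + (3/16)·6 + (1/8)·7 + (1/16)·8 = 5
Expected profit = 5 − 3 = 2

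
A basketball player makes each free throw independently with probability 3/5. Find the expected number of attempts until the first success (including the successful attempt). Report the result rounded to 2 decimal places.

For a geometric distribution, E[trials] = 1/p = 1/(3/5) = 5/3.
≈ 1.67

1.67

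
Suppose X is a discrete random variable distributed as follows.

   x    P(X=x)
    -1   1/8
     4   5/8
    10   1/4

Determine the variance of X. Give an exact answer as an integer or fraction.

727/64

E[X] = (1/8)·(-1) + (5/8)·4 + (1/4)·10 = 39/8
E[X²] = (1/8)·1 + (5/8)·16 + (1/4)·100 = 281/8
Var(X) = 281/8 − (39/8)² = 727/64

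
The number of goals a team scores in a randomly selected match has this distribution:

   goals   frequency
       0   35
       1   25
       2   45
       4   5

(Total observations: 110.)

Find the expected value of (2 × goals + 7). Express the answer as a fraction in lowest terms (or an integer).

104/11

Total = 110, so P(goals=0) = 35/110, etc.
E[2x+7] = (7/22)·7 + (5/22)·9 + (9/22)·11 + (1/22)·15
     = 104/11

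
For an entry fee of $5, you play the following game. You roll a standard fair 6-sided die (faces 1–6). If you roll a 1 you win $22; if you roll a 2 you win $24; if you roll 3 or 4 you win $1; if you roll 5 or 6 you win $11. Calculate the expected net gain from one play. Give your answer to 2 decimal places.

$6.67

E[payout] = (1/3)·1 + (1/3)·11 + (1/6)·22 + (1/6)·24 = 35/3
Expected profit = 35/3 − 5 = 20/3 ≈ $6.67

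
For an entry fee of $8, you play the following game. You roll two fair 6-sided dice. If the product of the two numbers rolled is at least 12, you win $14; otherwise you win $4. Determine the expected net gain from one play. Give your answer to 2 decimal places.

$0.72

E[payout] = (19/36)·4 + (17/36)·14 = 157/18
Expected profit = 157/18 − 8 = 13/18 ≈ $0.72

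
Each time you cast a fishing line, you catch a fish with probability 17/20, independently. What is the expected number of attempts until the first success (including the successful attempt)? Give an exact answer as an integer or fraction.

20/17

For a geometric distribution, E[trials] = 1/p = 1/(17/20) = 20/17.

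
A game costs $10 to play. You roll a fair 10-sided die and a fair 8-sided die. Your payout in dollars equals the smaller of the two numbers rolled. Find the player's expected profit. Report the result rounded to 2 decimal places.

-$6.55

Distribution of the smaller of the two numbers rolled: 1 w.p. 17/80, 2 w.p. 3/16, 3 w.p. 13/80, 4 w.p. 11/80, 5 w.p. 9/80, 6 w.p. 7/80, …
E[payout] = (17/80)·1 + (3/16)·2 + (13/80)·3 + (11/80)·4 + (9/80)·5 + (7/80)·6 + (1/16)·7 + (3/80)·8 = 69/20
Expected profit = 69/20 − 10 = -131/20 ≈ -$6.55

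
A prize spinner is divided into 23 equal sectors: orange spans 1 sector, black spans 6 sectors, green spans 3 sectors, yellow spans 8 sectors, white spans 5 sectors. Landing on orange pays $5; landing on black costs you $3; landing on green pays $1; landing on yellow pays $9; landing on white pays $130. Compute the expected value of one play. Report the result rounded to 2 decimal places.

$30.96

E[payout] = (1/23)·5 + (6/23)·(-3) + (3/23)·1 + (8/23)·9 + (5/23)·130 = 712/23
≈ $30.96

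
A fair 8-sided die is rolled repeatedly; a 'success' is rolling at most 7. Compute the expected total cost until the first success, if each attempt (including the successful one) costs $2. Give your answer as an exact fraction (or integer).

16/7 dollars

E[#attempts] = 1/p = 8/7; E[cost] = 2·8/7 = 16/7.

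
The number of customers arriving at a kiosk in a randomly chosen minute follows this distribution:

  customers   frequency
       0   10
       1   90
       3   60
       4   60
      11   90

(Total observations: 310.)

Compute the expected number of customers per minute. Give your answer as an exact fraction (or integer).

Total = 310, so P(customers=0) = 10/310, etc.
E[X] = (1/31)·0 + (9/31)·1 + (6/31)·3 + (6/31)·4 + (9/31)·11
     = 150/31

150/31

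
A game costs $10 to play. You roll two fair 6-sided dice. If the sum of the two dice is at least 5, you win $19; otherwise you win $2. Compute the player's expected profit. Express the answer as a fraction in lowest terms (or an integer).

37/6 dollars

E[payout] = (1/6)·2 + (5/6)·19 = 97/6
Expected profit = 97/6 − 10 = 37/6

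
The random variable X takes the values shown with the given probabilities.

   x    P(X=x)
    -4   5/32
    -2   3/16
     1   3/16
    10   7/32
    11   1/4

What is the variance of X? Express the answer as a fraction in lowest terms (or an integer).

E[X] = (5/32)·(-4) + (3/16)·(-2) + (3/16)·1 + (7/32)·10 + (1/4)·11 = 33/8
E[X²] = (5/32)·16 + (3/16)·4 + (3/16)·1 + (7/32)·100 + (1/4)·121 = 889/16
Var(X) = 889/16 − (33/8)² = 2467/64

2467/64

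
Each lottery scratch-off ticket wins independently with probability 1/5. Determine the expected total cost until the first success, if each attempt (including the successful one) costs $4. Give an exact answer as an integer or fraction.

E[#attempts] = 1/p = 5; E[cost] = 4·5 = 20.

$20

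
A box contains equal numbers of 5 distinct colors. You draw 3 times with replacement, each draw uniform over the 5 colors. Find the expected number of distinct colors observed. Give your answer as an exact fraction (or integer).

Let Xⱼ=1 if type j appears at least once. P(Xⱼ=1) = 1 − ((5−1)/5)^3 = 61/125.
E[#distinct] = 5·61/125 = 61/25.

61/25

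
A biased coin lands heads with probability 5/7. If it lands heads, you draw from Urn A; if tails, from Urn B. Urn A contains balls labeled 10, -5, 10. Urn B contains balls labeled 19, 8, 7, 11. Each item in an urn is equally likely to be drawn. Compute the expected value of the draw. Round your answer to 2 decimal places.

6.79

E[X | Urn A] = (10 − 5 + 10)/3 = 5
E[X | Urn B] = (19 + 8 + 7 + 11)/4 = 45/4
E[X] = (5/7)·5 + (2/7)·45/4 = 95/14 ≈ 6.79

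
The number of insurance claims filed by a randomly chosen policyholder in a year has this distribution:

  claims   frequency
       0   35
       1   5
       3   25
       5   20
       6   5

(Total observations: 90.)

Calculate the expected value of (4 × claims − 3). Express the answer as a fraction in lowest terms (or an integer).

Total = 90, so P(claims=0) = 35/90, etc.
E[4x-3] = (7/18)·(-3) + (1/18)·1 + (5/18)·9 + (2/9)·17 + (1/18)·21
     = 19/3

19/3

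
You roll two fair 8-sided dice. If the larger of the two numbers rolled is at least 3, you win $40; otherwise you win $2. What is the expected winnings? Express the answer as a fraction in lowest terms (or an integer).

E[payout] = (1/16)·2 + (15/16)·40 = 301/8

301/8 dollars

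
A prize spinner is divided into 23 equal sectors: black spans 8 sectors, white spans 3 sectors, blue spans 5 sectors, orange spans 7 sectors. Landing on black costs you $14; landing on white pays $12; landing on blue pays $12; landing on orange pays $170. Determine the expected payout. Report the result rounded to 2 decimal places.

E[payout] = (8/23)·(-14) + (3/23)·12 + (5/23)·12 + (7/23)·170 = 1174/23
≈ $51.04

$51.04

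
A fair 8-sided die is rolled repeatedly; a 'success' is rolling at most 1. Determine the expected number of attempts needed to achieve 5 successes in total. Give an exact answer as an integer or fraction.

40

By linearity (sum of 5 independent geometric waits), E[trials] = 5/p = 5/(1/8) = 40.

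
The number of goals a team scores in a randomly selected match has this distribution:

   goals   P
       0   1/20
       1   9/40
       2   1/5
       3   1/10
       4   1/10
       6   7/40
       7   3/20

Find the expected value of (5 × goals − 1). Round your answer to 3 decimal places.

E[5x-1] = (1/20)·(-1) + (9/40)·4 + (1/5)·9 + (1/10)·14 + (1/10)·19 + (7/40)·29 + (3/20)·34
     = 129/8 ≈ 16.125

16.125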